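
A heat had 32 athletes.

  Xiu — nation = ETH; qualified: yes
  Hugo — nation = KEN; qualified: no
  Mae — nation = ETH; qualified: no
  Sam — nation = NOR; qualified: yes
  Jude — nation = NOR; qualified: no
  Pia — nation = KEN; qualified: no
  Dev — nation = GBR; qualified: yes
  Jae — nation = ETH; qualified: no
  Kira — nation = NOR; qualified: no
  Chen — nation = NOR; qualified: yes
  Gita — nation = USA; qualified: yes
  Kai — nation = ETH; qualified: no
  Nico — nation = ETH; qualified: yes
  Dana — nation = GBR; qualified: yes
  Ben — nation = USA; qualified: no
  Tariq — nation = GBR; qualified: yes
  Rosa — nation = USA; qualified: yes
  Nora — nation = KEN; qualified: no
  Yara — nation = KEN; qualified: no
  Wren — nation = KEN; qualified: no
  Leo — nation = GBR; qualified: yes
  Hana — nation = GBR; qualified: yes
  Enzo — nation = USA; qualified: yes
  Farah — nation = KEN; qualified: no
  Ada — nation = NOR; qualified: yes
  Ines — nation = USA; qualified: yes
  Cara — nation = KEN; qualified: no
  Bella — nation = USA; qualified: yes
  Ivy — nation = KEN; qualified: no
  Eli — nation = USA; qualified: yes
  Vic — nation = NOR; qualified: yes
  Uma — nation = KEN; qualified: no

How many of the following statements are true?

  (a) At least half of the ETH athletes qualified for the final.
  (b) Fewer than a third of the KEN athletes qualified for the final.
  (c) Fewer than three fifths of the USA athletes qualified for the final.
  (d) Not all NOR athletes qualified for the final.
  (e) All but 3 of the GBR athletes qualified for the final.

(a) ETH: |A| = 5, |A ∩ B| = 2; needs |A ∩ B| ≥ |A ∖ B| — false.
(b) KEN: |A| = 9, |A ∩ B| = 0; needs |A ∩ B| / |A| < 1/3 — true.
(c) USA: |A| = 7, |A ∩ B| = 6; needs |A ∩ B| / |A| < 3/5 — false.
(d) NOR: |A| = 6, |A ∩ B| = 4; needs A ⊄ B (|A ∖ B| ≥ 1) — true.
(e) GBR: |A| = 5, |A ∩ B| = 5; needs |A ∖ B| = 3 — false.

2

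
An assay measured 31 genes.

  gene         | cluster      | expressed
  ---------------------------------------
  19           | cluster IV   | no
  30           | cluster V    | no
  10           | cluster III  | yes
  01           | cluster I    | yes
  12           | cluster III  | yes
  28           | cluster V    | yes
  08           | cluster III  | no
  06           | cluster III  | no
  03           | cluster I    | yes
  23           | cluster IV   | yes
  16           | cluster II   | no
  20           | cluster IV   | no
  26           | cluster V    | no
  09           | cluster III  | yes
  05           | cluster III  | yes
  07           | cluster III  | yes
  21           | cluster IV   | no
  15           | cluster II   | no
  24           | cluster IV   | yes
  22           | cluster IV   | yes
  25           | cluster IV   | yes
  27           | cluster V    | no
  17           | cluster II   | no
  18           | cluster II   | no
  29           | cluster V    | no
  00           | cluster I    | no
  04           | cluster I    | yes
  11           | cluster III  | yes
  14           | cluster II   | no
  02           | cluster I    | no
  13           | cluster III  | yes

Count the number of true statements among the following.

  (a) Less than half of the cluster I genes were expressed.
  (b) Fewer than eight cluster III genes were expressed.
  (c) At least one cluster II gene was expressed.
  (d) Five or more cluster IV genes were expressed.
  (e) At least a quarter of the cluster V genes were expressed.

1

(a) cluster I: |A| = 5, |A ∩ B| = 3; needs |A ∩ B| < |A ∖ B| — false.
(b) cluster III: |A| = 9, |A ∩ B| = 7; needs |A ∩ B| < 8 — true.
(c) cluster II: |A| = 5, |A ∩ B| = 0; needs A ∩ B ≠ ∅ (|A ∩ B| ≥ 1) — false.
(d) cluster IV: |A| = 7, |A ∩ B| = 4; needs |A ∩ B| ≥ 5 — false.
(e) cluster V: |A| = 5, |A ∩ B| = 1; needs |A ∩ B| / |A| ≥ 1/4 — false.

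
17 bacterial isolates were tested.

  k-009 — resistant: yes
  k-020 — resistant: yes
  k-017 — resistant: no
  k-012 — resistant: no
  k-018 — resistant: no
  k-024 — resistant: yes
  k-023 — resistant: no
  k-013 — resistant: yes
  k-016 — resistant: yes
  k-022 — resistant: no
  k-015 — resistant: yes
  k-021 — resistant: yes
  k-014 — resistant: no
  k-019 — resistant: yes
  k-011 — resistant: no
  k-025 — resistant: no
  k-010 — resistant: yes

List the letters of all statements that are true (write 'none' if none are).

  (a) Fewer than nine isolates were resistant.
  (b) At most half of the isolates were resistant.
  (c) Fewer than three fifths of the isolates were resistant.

|A| = 17, |A ∩ B| = 9, |A ∖ B| = 8.
(a) |A ∩ B| < 9: fails.
(b) |A ∩ B| ≤ |A ∖ B|: fails.
(c) |A ∩ B| / |A| < 3/5: holds.

(c)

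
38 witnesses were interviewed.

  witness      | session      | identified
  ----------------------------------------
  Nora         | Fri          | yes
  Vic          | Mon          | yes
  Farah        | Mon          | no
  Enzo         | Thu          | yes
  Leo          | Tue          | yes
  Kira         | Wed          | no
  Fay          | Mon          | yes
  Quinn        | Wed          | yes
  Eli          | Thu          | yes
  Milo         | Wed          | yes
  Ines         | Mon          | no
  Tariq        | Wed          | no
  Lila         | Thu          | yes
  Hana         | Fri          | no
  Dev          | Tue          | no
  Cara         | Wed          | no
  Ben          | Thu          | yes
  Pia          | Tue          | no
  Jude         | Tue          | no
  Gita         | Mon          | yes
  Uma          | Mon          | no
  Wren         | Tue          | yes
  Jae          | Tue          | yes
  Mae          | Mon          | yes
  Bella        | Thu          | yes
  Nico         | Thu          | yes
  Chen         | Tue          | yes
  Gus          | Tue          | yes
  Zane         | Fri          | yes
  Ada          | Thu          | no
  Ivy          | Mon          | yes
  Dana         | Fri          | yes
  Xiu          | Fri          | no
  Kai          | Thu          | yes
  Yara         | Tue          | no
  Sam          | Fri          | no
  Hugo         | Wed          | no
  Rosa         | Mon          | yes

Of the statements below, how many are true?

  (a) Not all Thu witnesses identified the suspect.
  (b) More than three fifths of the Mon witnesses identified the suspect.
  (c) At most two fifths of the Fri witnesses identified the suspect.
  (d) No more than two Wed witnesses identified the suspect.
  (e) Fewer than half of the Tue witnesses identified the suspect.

(a) Thu: |A| = 8, |A ∩ B| = 7; needs A ⊄ B (|A ∖ B| ≥ 1) — true.
(b) Mon: |A| = 9, |A ∩ B| = 6; needs |A ∩ B| / |A| > 3/5 — true.
(c) Fri: |A| = 6, |A ∩ B| = 3; needs |A ∩ B| / |A| ≤ 2/5 — false.
(d) Wed: |A| = 6, |A ∩ B| = 2; needs |A ∩ B| ≤ 2 — true.
(e) Tue: |A| = 9, |A ∩ B| = 5; needs |A ∩ B| < |A ∖ B| — false.

3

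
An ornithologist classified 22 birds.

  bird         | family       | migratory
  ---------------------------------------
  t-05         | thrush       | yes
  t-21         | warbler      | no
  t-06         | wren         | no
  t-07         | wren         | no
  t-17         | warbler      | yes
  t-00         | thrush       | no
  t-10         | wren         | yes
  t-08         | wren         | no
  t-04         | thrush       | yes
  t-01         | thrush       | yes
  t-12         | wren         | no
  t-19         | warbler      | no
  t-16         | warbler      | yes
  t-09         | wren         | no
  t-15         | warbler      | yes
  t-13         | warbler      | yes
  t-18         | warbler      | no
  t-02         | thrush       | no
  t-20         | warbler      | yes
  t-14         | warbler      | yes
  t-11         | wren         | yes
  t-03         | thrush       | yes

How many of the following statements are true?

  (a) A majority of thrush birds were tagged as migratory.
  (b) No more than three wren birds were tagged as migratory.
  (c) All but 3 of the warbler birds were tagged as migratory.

(a) thrush: |A| = 6, |A ∩ B| = 4; needs |A ∩ B| > |A ∖ B| — true.
(b) wren: |A| = 7, |A ∩ B| = 2; needs |A ∩ B| ≤ 3 — true.
(c) warbler: |A| = 9, |A ∩ B| = 6; needs |A ∖ B| = 3 — true.

3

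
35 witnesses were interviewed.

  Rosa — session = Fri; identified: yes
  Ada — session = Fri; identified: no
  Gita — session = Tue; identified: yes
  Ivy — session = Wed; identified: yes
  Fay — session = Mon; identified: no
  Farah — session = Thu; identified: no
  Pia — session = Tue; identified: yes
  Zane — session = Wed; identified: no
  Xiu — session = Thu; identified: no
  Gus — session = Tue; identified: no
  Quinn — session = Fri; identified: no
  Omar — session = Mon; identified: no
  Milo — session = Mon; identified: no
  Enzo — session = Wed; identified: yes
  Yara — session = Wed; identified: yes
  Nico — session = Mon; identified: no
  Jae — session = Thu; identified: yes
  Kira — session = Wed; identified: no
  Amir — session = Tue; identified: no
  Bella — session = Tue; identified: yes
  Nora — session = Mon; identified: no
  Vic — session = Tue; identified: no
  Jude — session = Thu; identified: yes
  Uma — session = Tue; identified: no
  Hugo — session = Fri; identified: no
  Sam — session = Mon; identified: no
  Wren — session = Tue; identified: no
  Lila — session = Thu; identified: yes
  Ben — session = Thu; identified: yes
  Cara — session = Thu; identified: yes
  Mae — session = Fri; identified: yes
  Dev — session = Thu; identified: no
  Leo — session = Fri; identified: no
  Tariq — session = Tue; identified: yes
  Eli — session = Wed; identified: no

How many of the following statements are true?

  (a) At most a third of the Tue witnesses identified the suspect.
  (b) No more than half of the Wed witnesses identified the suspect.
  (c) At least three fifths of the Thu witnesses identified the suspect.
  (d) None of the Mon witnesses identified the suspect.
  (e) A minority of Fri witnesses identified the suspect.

4

(a) Tue: |A| = 9, |A ∩ B| = 4; needs |A ∩ B| / |A| ≤ 1/3 — false.
(b) Wed: |A| = 6, |A ∩ B| = 3; needs |A ∩ B| ≤ |A ∖ B| — true.
(c) Thu: |A| = 8, |A ∩ B| = 5; needs |A ∩ B| / |A| ≥ 3/5 — true.
(d) Mon: |A| = 6, |A ∩ B| = 0; needs A ∩ B = ∅ (|A ∩ B| = 0) — true.
(e) Fri: |A| = 6, |A ∩ B| = 2; needs |A ∩ B| < |A ∖ B| — true.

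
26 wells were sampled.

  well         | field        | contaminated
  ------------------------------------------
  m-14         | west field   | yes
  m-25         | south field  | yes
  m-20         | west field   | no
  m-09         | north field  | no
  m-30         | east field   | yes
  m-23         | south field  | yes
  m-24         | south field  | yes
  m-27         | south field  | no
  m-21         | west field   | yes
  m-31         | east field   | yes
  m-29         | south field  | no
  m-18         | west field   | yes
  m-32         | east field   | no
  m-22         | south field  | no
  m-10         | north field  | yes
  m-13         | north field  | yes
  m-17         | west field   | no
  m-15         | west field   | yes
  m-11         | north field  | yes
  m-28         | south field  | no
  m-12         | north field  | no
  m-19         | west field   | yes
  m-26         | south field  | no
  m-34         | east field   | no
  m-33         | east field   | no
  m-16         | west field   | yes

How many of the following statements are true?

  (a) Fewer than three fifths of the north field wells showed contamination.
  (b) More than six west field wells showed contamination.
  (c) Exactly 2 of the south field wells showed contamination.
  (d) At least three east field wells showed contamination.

(a) north field: |A| = 5, |A ∩ B| = 3; needs |A ∩ B| / |A| < 3/5 — false.
(b) west field: |A| = 8, |A ∩ B| = 6; needs |A ∩ B| > 6 — false.
(c) south field: |A| = 8, |A ∩ B| = 3; needs |A ∩ B| = 2 — false.
(d) east field: |A| = 5, |A ∩ B| = 2; needs |A ∩ B| ≥ 3 — false.

0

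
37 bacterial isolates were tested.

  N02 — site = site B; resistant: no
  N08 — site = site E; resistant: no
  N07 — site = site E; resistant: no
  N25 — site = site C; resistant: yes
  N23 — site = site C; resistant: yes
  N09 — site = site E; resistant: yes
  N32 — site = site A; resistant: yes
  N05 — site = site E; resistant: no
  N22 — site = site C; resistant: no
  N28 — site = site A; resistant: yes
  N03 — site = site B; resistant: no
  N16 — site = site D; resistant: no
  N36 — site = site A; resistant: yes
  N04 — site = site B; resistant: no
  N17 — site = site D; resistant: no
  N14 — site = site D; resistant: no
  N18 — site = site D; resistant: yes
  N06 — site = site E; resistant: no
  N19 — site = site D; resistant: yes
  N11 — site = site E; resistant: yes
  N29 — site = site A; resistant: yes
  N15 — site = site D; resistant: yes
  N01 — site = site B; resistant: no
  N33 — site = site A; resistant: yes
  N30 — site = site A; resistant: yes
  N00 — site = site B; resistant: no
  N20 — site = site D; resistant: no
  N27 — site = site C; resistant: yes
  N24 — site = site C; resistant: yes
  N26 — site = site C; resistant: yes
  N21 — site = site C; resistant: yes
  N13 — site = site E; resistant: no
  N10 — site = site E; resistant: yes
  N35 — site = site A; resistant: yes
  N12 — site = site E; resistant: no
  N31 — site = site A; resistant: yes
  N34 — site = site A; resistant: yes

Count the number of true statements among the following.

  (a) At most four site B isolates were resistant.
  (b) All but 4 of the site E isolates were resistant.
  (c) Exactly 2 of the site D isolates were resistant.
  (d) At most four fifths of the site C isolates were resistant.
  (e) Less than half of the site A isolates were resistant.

(a) site B: |A| = 5, |A ∩ B| = 0; needs |A ∩ B| ≤ 4 — true.
(b) site E: |A| = 9, |A ∩ B| = 3; needs |A ∖ B| = 4 — false.
(c) site D: |A| = 7, |A ∩ B| = 3; needs |A ∩ B| = 2 — false.
(d) site C: |A| = 7, |A ∩ B| = 6; needs |A ∩ B| / |A| ≤ 4/5 — false.
(e) site A: |A| = 9, |A ∩ B| = 9; needs |A ∩ B| < |A ∖ B| — false.

1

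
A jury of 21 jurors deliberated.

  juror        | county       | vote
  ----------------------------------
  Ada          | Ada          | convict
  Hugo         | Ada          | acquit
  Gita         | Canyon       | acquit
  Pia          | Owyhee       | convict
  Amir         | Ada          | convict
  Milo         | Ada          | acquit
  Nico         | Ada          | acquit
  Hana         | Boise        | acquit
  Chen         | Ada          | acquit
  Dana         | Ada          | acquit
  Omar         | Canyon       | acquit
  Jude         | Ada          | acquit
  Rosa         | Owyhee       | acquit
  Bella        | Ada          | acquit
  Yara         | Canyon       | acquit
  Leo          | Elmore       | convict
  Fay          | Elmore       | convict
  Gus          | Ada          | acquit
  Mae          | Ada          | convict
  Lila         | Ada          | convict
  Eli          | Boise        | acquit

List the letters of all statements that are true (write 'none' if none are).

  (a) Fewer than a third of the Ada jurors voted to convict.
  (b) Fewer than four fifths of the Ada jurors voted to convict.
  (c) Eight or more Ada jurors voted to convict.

(b)

|A| = 12, |A ∩ B| = 4, |A ∖ B| = 8.
(a) |A ∩ B| / |A| < 1/3: fails.
(b) |A ∩ B| / |A| < 4/5: holds.
(c) |A ∩ B| ≥ 8: fails.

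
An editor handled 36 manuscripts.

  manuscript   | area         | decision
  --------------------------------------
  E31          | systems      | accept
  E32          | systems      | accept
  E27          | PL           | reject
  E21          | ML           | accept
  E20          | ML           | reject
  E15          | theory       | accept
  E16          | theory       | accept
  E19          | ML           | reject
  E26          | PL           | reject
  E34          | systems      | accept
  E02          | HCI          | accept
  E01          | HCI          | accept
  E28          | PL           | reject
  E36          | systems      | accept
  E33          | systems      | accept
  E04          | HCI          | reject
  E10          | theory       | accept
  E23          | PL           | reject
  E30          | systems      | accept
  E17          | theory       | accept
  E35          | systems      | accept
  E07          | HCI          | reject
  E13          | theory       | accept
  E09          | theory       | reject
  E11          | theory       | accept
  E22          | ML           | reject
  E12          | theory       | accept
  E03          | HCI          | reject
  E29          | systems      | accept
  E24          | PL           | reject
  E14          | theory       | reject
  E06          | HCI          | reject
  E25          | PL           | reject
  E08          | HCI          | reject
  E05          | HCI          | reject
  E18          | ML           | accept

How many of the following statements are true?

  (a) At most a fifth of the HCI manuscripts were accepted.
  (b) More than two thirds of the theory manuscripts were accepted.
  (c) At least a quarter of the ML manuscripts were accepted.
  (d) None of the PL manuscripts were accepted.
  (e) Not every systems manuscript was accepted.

3

(a) HCI: |A| = 8, |A ∩ B| = 2; needs |A ∩ B| / |A| ≤ 1/5 — false.
(b) theory: |A| = 9, |A ∩ B| = 7; needs |A ∩ B| / |A| > 2/3 — true.
(c) ML: |A| = 5, |A ∩ B| = 2; needs |A ∩ B| / |A| ≥ 1/4 — true.
(d) PL: |A| = 6, |A ∩ B| = 0; needs A ∩ B = ∅ (|A ∩ B| = 0) — true.
(e) systems: |A| = 8, |A ∩ B| = 8; needs A ⊄ B (|A ∖ B| ≥ 1) — false.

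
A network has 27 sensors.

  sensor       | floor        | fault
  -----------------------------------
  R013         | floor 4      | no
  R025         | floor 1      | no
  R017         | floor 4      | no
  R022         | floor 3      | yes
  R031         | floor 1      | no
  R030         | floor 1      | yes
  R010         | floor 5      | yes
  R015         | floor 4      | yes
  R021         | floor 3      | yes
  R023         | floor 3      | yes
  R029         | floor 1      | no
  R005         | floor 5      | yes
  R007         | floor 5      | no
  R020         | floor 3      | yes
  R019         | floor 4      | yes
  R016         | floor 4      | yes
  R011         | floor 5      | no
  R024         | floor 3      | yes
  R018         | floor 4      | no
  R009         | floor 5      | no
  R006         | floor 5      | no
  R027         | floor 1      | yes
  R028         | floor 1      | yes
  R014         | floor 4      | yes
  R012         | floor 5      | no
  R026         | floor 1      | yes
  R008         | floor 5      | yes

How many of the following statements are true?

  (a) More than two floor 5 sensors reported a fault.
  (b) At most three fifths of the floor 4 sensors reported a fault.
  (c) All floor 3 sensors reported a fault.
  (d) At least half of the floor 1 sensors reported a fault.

(a) floor 5: |A| = 8, |A ∩ B| = 3; needs |A ∩ B| > 2 — true.
(b) floor 4: |A| = 7, |A ∩ B| = 4; needs |A ∩ B| / |A| ≤ 3/5 — true.
(c) floor 3: |A| = 5, |A ∩ B| = 5; needs A ⊆ B, i.e. every element of A is in B (|A ∖ B| = 0) — true.
(d) floor 1: |A| = 7, |A ∩ B| = 4; needs |A ∩ B| ≥ |A ∖ B| — true.

4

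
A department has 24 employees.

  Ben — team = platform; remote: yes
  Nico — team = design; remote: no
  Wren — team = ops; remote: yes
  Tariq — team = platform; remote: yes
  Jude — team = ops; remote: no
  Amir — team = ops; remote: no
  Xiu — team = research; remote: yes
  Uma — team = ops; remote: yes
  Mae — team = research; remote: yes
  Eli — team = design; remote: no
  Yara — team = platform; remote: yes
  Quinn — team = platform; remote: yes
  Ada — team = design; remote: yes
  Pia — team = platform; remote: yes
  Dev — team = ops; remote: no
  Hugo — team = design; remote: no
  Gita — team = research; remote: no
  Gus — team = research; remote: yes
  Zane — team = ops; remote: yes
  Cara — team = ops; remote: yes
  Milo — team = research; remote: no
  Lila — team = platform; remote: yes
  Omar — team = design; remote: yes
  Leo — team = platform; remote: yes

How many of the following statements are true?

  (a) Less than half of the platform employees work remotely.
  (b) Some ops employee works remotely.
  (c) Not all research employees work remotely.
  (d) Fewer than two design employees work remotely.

2

(a) platform: |A| = 7, |A ∩ B| = 7; needs |A ∩ B| < |A ∖ B| — false.
(b) ops: |A| = 7, |A ∩ B| = 4; needs A ∩ B ≠ ∅ (|A ∩ B| ≥ 1) — true.
(c) research: |A| = 5, |A ∩ B| = 3; needs A ⊄ B (|A ∖ B| ≥ 1) — true.
(d) design: |A| = 5, |A ∩ B| = 2; needs |A ∩ B| < 2 — false.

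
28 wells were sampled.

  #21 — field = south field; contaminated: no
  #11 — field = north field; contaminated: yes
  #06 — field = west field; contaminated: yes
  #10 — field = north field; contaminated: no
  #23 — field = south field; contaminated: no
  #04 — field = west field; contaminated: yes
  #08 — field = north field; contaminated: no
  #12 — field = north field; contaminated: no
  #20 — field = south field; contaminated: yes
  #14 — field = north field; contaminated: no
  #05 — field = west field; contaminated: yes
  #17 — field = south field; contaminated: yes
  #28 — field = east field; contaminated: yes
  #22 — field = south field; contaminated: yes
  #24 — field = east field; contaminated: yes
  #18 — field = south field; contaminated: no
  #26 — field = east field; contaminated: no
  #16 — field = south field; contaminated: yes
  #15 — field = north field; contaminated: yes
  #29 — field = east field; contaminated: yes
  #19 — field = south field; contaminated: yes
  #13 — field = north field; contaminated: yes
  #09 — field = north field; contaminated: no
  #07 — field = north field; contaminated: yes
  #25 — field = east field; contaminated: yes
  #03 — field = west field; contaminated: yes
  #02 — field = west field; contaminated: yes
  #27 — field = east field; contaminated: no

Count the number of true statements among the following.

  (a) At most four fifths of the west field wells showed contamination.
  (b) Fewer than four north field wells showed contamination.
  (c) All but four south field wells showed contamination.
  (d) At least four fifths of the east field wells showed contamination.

0

(a) west field: |A| = 5, |A ∩ B| = 5; needs |A ∩ B| / |A| ≤ 4/5 — false.
(b) north field: |A| = 9, |A ∩ B| = 4; needs |A ∩ B| < 4 — false.
(c) south field: |A| = 8, |A ∩ B| = 5; needs |A ∖ B| = 4 — false.
(d) east field: |A| = 6, |A ∩ B| = 4; needs |A ∩ B| / |A| ≥ 4/5 — false.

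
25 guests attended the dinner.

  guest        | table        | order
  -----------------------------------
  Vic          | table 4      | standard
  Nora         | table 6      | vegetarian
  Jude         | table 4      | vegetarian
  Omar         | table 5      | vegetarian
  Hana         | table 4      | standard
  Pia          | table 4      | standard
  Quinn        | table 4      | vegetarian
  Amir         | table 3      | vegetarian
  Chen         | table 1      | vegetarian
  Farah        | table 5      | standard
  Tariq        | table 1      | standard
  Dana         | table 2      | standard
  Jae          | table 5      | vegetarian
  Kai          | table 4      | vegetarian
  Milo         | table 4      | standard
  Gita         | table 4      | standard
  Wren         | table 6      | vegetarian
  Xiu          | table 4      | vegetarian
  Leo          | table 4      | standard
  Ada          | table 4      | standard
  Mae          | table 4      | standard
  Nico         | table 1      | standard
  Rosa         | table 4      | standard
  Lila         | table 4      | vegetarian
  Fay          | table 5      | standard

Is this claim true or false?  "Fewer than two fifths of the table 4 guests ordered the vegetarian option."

The determiner here denotes the relation: |A ∩ B| / |A| < 2/5.
A (the restrictor) = {Vic, Jude, Hana, Pia, Quinn, Kai, Milo, Gita, Xiu, Leo, Ada, Mae, Rosa, Lila}, |A| = 14.
A ∩ B = {Jude, Quinn, Kai, Xiu, Lila}, so |A ∩ B| = 5.
A ∖ B = {Vic, Hana, Pia, Milo, Gita, Leo, Ada, Mae, Rosa}, so |A ∖ B| = 9.
|A ∩ B|/|A| = 5/14, so the statement is true.

True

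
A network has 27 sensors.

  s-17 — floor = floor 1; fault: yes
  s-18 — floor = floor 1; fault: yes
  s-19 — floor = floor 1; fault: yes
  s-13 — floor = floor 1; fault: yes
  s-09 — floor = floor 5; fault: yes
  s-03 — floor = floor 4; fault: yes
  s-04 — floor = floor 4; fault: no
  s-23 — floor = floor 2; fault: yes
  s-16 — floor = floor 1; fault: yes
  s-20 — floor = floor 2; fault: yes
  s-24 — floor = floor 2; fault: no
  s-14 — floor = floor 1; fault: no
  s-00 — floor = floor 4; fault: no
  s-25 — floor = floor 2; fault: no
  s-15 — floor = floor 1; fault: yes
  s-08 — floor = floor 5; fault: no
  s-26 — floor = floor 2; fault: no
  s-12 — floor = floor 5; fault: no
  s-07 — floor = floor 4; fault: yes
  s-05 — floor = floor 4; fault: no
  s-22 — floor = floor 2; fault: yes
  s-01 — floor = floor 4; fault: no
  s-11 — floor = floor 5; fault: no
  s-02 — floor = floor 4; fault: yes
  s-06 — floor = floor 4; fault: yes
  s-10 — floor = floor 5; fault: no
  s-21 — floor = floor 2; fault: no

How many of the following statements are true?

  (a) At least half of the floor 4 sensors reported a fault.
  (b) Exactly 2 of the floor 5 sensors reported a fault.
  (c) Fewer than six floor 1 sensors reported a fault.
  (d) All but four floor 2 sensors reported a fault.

(a) floor 4: |A| = 8, |A ∩ B| = 4; needs |A ∩ B| ≥ |A ∖ B| — true.
(b) floor 5: |A| = 5, |A ∩ B| = 1; needs |A ∩ B| = 2 — false.
(c) floor 1: |A| = 7, |A ∩ B| = 6; needs |A ∩ B| < 6 — false.
(d) floor 2: |A| = 7, |A ∩ B| = 3; needs |A ∖ B| = 4 — true.

2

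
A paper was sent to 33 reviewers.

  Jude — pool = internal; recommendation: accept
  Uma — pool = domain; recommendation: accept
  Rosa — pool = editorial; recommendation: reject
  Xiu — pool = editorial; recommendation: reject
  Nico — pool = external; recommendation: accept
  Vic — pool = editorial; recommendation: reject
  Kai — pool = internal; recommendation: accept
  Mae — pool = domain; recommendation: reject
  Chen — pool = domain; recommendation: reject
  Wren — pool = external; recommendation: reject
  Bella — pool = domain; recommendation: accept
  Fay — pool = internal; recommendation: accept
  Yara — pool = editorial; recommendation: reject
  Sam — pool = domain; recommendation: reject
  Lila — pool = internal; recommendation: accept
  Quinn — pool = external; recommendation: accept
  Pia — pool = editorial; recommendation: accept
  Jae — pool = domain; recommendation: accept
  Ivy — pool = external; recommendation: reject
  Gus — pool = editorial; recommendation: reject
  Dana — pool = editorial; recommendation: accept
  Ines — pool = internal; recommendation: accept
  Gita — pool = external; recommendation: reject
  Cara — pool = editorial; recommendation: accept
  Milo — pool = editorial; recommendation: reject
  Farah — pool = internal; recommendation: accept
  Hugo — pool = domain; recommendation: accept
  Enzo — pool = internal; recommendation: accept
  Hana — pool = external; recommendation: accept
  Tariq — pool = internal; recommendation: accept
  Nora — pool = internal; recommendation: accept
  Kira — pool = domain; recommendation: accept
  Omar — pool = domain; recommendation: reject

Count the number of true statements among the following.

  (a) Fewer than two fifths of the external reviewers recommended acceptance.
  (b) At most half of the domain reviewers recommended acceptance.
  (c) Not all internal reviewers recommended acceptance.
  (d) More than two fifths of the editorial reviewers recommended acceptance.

0

(a) external: |A| = 6, |A ∩ B| = 3; needs |A ∩ B| / |A| < 2/5 — false.
(b) domain: |A| = 9, |A ∩ B| = 5; needs |A ∩ B| ≤ |A ∖ B| — false.
(c) internal: |A| = 9, |A ∩ B| = 9; needs A ⊄ B (|A ∖ B| ≥ 1) — false.
(d) editorial: |A| = 9, |A ∩ B| = 3; needs |A ∩ B| / |A| > 2/5 — false.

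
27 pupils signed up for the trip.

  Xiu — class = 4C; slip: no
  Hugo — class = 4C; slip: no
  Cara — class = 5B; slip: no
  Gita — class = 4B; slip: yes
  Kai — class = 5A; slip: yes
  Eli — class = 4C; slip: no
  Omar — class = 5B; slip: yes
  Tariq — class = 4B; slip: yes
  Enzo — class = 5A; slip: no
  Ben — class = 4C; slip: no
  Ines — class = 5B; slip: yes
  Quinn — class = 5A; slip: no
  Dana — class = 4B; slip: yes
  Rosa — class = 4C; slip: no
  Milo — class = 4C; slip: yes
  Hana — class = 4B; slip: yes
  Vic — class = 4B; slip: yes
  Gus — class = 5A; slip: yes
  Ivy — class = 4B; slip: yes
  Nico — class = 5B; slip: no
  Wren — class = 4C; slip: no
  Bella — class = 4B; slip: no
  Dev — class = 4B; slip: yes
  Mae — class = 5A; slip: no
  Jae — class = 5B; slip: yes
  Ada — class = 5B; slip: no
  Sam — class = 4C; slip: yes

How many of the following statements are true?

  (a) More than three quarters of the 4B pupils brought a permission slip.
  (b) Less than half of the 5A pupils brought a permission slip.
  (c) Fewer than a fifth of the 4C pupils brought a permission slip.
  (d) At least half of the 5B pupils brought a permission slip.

(a) 4B: |A| = 8, |A ∩ B| = 7; needs |A ∩ B| / |A| > 3/4 — true.
(b) 5A: |A| = 5, |A ∩ B| = 2; needs |A ∩ B| < |A ∖ B| — true.
(c) 4C: |A| = 8, |A ∩ B| = 2; needs |A ∩ B| / |A| < 1/5 — false.
(d) 5B: |A| = 6, |A ∩ B| = 3; needs |A ∩ B| ≥ |A ∖ B| — true.

3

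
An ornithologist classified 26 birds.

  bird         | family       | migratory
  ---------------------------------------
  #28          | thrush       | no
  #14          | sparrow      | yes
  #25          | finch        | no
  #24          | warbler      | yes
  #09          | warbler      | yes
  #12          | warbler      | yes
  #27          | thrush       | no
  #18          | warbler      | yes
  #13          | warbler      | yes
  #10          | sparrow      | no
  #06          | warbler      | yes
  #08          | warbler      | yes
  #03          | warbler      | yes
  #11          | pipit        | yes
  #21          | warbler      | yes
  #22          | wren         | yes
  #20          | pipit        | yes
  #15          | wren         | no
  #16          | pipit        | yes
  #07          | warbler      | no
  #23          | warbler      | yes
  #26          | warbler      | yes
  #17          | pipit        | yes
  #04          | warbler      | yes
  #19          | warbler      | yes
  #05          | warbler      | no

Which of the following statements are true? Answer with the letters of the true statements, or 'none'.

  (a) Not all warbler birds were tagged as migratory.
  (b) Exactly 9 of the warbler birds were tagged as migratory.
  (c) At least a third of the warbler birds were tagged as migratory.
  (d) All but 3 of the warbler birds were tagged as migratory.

(a), (c)

|A| = 15, |A ∩ B| = 13, |A ∖ B| = 2.
(a) A ⊄ B (|A ∖ B| ≥ 1): holds.
(b) |A ∩ B| = 9: fails.
(c) |A ∩ B| / |A| ≥ 1/3: holds.
(d) |A ∖ B| = 3: fails.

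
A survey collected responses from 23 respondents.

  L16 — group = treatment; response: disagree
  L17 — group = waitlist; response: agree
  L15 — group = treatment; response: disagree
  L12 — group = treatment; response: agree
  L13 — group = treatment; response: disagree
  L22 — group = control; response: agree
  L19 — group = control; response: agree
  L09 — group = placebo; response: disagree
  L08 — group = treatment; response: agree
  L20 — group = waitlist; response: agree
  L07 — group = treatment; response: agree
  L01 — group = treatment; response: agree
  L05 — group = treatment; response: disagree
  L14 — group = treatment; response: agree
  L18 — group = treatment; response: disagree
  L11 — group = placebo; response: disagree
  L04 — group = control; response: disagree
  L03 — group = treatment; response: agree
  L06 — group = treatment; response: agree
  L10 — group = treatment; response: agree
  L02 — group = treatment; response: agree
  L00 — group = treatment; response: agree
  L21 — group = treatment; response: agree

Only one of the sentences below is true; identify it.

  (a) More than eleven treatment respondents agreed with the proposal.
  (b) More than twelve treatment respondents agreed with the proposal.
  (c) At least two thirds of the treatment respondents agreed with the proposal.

(c)

|A| = 16, |A ∩ B| = 11, |A ∖ B| = 5.
(a) requires |A ∩ B| > 11: false.
(b) requires |A ∩ B| > 12: false.
(c) requires |A ∩ B| / |A| ≥ 2/3: true.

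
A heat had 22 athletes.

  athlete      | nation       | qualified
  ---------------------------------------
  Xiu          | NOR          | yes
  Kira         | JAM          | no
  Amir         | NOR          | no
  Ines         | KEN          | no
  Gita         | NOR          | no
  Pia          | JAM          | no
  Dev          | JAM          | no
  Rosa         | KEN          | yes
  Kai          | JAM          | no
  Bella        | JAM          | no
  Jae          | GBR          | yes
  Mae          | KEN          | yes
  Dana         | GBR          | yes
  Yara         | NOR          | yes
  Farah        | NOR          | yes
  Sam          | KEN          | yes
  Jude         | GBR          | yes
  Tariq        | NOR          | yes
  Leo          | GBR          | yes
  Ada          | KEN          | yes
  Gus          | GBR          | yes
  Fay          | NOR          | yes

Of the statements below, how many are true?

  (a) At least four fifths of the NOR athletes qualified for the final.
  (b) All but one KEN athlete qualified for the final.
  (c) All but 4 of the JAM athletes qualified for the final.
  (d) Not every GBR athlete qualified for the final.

1

(a) NOR: |A| = 7, |A ∩ B| = 5; needs |A ∩ B| / |A| ≥ 4/5 — false.
(b) KEN: |A| = 5, |A ∩ B| = 4; needs |A ∖ B| = 1 — true.
(c) JAM: |A| = 5, |A ∩ B| = 0; needs |A ∖ B| = 4 — false.
(d) GBR: |A| = 5, |A ∩ B| = 5; needs A ⊄ B (|A ∖ B| ≥ 1) — false.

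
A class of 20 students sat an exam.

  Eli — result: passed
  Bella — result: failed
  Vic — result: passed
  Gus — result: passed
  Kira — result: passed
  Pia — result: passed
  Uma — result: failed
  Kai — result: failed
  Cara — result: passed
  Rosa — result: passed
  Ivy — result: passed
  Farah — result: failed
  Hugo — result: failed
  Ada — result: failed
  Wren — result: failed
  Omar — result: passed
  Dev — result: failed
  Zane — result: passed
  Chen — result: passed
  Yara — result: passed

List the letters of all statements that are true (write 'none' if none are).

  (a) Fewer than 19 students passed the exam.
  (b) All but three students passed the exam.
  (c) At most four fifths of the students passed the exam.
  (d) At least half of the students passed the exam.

(a), (c), (d)

|A| = 20, |A ∩ B| = 12, |A ∖ B| = 8.
(a) |A ∩ B| < 19: holds.
(b) |A ∖ B| = 3: fails.
(c) |A ∩ B| / |A| ≤ 4/5: holds.
(d) |A ∩ B| ≥ |A ∖ B|: holds.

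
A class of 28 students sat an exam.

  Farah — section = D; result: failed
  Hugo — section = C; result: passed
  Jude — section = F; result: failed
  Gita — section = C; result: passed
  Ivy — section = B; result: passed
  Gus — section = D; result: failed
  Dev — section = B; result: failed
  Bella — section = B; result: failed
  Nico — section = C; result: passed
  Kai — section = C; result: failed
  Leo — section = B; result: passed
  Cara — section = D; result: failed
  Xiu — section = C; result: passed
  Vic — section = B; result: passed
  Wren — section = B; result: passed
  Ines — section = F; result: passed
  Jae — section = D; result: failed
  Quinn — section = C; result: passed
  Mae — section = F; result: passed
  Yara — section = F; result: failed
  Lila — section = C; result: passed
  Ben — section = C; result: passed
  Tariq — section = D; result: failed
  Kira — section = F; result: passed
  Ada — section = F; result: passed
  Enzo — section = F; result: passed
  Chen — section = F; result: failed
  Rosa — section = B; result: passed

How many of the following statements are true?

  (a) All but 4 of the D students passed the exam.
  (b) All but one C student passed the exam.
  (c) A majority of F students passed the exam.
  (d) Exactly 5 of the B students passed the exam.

3

(a) D: |A| = 5, |A ∩ B| = 0; needs |A ∖ B| = 4 — false.
(b) C: |A| = 8, |A ∩ B| = 7; needs |A ∖ B| = 1 — true.
(c) F: |A| = 8, |A ∩ B| = 5; needs |A ∩ B| > |A ∖ B| — true.
(d) B: |A| = 7, |A ∩ B| = 5; needs |A ∩ B| = 5 — true.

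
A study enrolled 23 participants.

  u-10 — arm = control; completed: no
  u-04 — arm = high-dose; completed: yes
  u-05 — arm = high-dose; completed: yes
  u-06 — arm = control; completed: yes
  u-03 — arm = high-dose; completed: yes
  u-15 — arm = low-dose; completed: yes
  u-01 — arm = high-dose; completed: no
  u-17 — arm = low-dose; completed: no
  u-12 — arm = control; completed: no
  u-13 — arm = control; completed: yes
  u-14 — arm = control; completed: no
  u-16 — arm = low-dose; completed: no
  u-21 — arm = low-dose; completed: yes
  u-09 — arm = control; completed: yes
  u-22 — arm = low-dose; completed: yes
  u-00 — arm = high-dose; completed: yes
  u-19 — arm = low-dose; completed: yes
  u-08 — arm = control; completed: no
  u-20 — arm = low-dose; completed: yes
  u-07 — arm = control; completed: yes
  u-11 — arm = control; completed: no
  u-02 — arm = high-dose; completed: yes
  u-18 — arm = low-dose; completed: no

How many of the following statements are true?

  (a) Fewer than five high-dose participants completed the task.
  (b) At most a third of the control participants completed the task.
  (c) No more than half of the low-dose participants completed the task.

(a) high-dose: |A| = 6, |A ∩ B| = 5; needs |A ∩ B| < 5 — false.
(b) control: |A| = 9, |A ∩ B| = 4; needs |A ∩ B| / |A| ≤ 1/3 — false.
(c) low-dose: |A| = 8, |A ∩ B| = 5; needs |A ∩ B| ≤ |A ∖ B| — false.

0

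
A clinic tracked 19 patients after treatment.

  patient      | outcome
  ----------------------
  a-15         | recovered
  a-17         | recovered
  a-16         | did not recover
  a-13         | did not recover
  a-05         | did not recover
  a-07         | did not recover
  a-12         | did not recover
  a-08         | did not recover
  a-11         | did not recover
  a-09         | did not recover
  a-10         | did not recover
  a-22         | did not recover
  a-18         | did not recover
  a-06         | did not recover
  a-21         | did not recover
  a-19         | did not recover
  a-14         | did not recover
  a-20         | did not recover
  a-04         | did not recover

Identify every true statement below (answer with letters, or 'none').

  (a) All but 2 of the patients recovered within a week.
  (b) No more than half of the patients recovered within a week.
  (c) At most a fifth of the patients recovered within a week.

(b), (c)

|A| = 19, |A ∩ B| = 2, |A ∖ B| = 17.
(a) |A ∖ B| = 2: fails.
(b) |A ∩ B| ≤ |A ∖ B|: holds.
(c) |A ∩ B| / |A| ≤ 1/5: holds.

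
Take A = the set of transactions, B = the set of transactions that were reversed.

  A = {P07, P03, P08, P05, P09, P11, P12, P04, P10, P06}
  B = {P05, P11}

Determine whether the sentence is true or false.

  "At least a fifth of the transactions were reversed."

True

Truth condition: |A ∩ B| / |A| ≥ 1/5.
A (the restrictor) = {P07, P03, P08, P05, P09, P11, P12, P04, P10, P06}, |A| = 10.
A ∩ B = {P05, P11}, so |A ∩ B| = 2.
A ∖ B = {P07, P03, P08, P09, P12, P04, P10, P06}, so |A ∖ B| = 8.
|A ∩ B|/|A| = 2/10, so the statement is true.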